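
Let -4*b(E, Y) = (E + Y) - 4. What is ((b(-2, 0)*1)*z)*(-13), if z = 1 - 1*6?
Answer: 195/2 ≈ 97.500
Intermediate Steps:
b(E, Y) = 1 - E/4 - Y/4 (b(E, Y) = -((E + Y) - 4)/4 = -(-4 + E + Y)/4 = 1 - E/4 - Y/4)
z = -5 (z = 1 - 6 = -5)
((b(-2, 0)*1)*z)*(-13) = (((1 - ¼*(-2) - ¼*0)*1)*(-5))*(-13) = (((1 + ½ + 0)*1)*(-5))*(-13) = (((3/2)*1)*(-5))*(-13) = ((3/2)*(-5))*(-13) = -15/2*(-13) = 195/2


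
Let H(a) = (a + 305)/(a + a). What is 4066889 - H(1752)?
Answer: 14250376999/3504 ≈ 4.0669e+6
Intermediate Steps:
H(a) = (305 + a)/(2*a) (H(a) = (305 + a)/((2*a)) = (305 + a)*(1/(2*a)) = (305 + a)/(2*a))
4066889 - H(1752) = 4066889 - (305 + 1752)/(2*1752) = 4066889 - 2057/(2*1752) = 4066889 - 1*2057/3504 = 4066889 - 2057/3504 = 14250376999/3504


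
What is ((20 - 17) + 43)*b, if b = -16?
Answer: -736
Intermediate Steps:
((20 - 17) + 43)*b = ((20 - 17) + 43)*(-16) = (3 + 43)*(-16) = 46*(-16) = -736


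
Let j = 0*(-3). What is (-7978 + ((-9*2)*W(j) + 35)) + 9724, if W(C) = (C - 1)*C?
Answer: 1781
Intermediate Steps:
j = 0
W(C) = C*(-1 + C) (W(C) = (-1 + C)*C = C*(-1 + C))
(-7978 + ((-9*2)*W(j) + 35)) + 9724 = (-7978 + ((-9*2)*(0*(-1 + 0)) + 35)) + 9724 = (-7978 + (-0*(-1) + 35)) + 9724 = (-7978 + (-18*0 + 35)) + 9724 = (-7978 + (0 + 35)) + 9724 = (-7978 + 35) + 9724 = -7943 + 9724 = 1781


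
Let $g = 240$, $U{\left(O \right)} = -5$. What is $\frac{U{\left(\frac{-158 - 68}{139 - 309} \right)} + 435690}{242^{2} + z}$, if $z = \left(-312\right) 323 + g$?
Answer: $- \frac{435685}{41972} \approx -10.38$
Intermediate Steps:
$z = -100536$ ($z = \left(-312\right) 323 + 240 = -100776 + 240 = -100536$)
$\frac{U{\left(\frac{-158 - 68}{139 - 309} \right)} + 435690}{242^{2} + z} = \frac{-5 + 435690}{242^{2} - 100536} = \frac{435685}{58564 - 100536} = \frac{435685}{-41972} = 435685 \left(- \frac{1}{41972}\right) = - \frac{435685}{41972}$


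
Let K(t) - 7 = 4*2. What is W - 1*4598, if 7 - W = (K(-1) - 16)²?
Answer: -4592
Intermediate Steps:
K(t) = 15 (K(t) = 7 + 4*2 = 7 + 8 = 15)
W = 6 (W = 7 - (15 - 16)² = 7 - 1*(-1)² = 7 - 1*1 = 7 - 1 = 6)
W - 1*4598 = 6 - 1*4598 = 6 - 4598 = -4592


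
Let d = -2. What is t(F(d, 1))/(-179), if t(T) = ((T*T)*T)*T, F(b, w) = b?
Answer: -16/179 ≈ -0.089386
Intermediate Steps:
t(T) = T⁴ (t(T) = (T²*T)*T = T³*T = T⁴)
t(F(d, 1))/(-179) = (-2)⁴/(-179) = 16*(-1/179) = -16/179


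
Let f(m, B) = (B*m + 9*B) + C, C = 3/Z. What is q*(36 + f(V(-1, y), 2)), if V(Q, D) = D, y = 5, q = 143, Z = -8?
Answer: 72787/8 ≈ 9098.4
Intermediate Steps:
C = -3/8 (C = 3/(-8) = 3*(-⅛) = -3/8 ≈ -0.37500)
f(m, B) = -3/8 + 9*B + B*m (f(m, B) = (B*m + 9*B) - 3/8 = (9*B + B*m) - 3/8 = -3/8 + 9*B + B*m)
q*(36 + f(V(-1, y), 2)) = 143*(36 + (-3/8 + 9*2 + 2*5)) = 143*(36 + (-3/8 + 18 + 10)) = 143*(36 + 221/8) = 143*(509/8) = 72787/8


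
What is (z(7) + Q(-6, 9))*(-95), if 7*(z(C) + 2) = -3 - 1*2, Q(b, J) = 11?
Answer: -5510/7 ≈ -787.14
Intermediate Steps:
z(C) = -19/7 (z(C) = -2 + (-3 - 1*2)/7 = -2 + (-3 - 2)/7 = -2 + (⅐)*(-5) = -2 - 5/7 = -19/7)
(z(7) + Q(-6, 9))*(-95) = (-19/7 + 11)*(-95) = (58/7)*(-95) = -5510/7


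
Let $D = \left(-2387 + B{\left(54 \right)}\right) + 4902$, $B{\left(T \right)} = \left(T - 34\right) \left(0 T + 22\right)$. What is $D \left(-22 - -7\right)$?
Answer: $-44325$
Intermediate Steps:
$B{\left(T \right)} = -748 + 22 T$ ($B{\left(T \right)} = \left(-34 + T\right) \left(0 + 22\right) = \left(-34 + T\right) 22 = -748 + 22 T$)
$D = 2955$ ($D = \left(-2387 + \left(-748 + 22 \cdot 54\right)\right) + 4902 = \left(-2387 + \left(-748 + 1188\right)\right) + 4902 = \left(-2387 + 440\right) + 4902 = -1947 + 4902 = 2955$)
$D \left(-22 - -7\right) = 2955 \left(-22 - -7\right) = 2955 \left(-22 + 7\right) = 2955 \left(-15\right) = -44325$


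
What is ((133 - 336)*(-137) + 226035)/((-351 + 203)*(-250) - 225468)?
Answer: -126923/94234 ≈ -1.3469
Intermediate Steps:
((133 - 336)*(-137) + 226035)/((-351 + 203)*(-250) - 225468) = (-203*(-137) + 226035)/(-148*(-250) - 225468) = (27811 + 226035)/(37000 - 225468) = 253846/(-188468) = 253846*(-1/188468) = -126923/94234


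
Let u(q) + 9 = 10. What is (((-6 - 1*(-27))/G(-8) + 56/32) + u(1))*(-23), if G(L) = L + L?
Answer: -529/16 ≈ -33.063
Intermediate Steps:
u(q) = 1 (u(q) = -9 + 10 = 1)
G(L) = 2*L
(((-6 - 1*(-27))/G(-8) + 56/32) + u(1))*(-23) = (((-6 - 1*(-27))/((2*(-8))) + 56/32) + 1)*(-23) = (((-6 + 27)/(-16) + 56*(1/32)) + 1)*(-23) = ((21*(-1/16) + 7/4) + 1)*(-23) = ((-21/16 + 7/4) + 1)*(-23) = (7/16 + 1)*(-23) = (23/16)*(-23) = -529/16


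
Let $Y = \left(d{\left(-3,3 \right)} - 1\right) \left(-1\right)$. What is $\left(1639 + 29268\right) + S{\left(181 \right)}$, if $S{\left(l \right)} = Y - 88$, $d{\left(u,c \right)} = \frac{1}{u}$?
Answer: $\frac{92461}{3} \approx 30820.0$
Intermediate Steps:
$Y = \frac{4}{3}$ ($Y = \left(\frac{1}{-3} - 1\right) \left(-1\right) = \left(- \frac{1}{3} - 1\right) \left(-1\right) = \left(- \frac{4}{3}\right) \left(-1\right) = \frac{4}{3} \approx 1.3333$)
$S{\left(l \right)} = - \frac{260}{3}$ ($S{\left(l \right)} = \frac{4}{3} - 88 = - \frac{260}{3}$)
$\left(1639 + 29268\right) + S{\left(181 \right)} = \left(1639 + 29268\right) - \frac{260}{3} = 30907 - \frac{260}{3} = \frac{92461}{3}$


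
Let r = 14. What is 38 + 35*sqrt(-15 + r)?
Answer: 38 + 35*I ≈ 38.0 + 35.0*I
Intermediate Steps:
38 + 35*sqrt(-15 + r) = 38 + 35*sqrt(-15 + 14) = 38 + 35*sqrt(-1) = 38 + 35*I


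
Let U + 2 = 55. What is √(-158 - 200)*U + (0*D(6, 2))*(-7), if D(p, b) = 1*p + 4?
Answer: 53*I*√358 ≈ 1002.8*I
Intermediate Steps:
U = 53 (U = -2 + 55 = 53)
D(p, b) = 4 + p (D(p, b) = p + 4 = 4 + p)
√(-158 - 200)*U + (0*D(6, 2))*(-7) = √(-158 - 200)*53 + (0*(4 + 6))*(-7) = √(-358)*53 + (0*10)*(-7) = (I*√358)*53 + 0*(-7) = 53*I*√358 + 0 = 53*I*√358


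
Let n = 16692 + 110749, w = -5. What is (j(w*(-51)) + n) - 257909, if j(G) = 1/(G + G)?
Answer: -66538679/510 ≈ -1.3047e+5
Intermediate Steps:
n = 127441
j(G) = 1/(2*G)
(j(w*(-51)) + n) - 257909 = (1/(2*((-5*(-51)))) + 127441) - 257909 = ((1/2)/255 + 127441) - 257909 = ((1/2)*(1/255) + 127441) - 257909 = (1/510 + 127441) - 257909 = 64994911/510 - 257909 = -66538679/510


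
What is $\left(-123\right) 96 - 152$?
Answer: $-11960$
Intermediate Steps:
$\left(-123\right) 96 - 152 = -11808 - 152 = -11960$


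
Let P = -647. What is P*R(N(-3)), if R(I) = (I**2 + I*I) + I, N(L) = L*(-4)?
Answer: -194100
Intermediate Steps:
N(L) = -4*L
R(I) = I + 2*I**2 (R(I) = (I**2 + I**2) + I = 2*I**2 + I = I + 2*I**2)
P*R(N(-3)) = -647*(-4*(-3))*(1 + 2*(-4*(-3))) = -7764*(1 + 2*12) = -7764*(1 + 24) = -7764*25 = -647*300 = -194100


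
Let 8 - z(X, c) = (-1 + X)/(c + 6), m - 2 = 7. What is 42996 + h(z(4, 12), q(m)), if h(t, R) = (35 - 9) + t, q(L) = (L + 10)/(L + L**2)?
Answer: 258179/6 ≈ 43030.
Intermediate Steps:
m = 9 (m = 2 + 7 = 9)
z(X, c) = 8 - (-1 + X)/(6 + c) (z(X, c) = 8 - (-1 + X)/(c + 6) = 8 - (-1 + X)/(6 + c))
q(L) = (10 + L)/(L + L**2)
h(t, R) = 26 + t
42996 + h(z(4, 12), q(m)) = 42996 + (26 + (49 - 1*4 + 8*12)/(6 + 12)) = 42996 + (26 + (49 - 4 + 96)/18) = 42996 + (26 + (1/18)*141) = 42996 + (26 + 47/6) = 42996 + 203/6 = 258179/6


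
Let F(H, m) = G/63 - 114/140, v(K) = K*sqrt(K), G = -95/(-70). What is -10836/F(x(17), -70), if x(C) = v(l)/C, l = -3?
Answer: 5973345/437 ≈ 13669.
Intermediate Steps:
G = 19/14 (G = -95*(-1/70) = 19/14 ≈ 1.3571)
v(K) = K**(3/2)
x(C) = -3*I*sqrt(3)/C (x(C) = (-3)**(3/2)/C = (-3*I*sqrt(3))/C = -3*I*sqrt(3)/C)
F(H, m) = -1748/2205 (F(H, m) = (19/14)/63 - 114/140 = (19/14)*(1/63) - 114*1/140 = 19/882 - 57/70 = -1748/2205)
-10836/F(x(17), -70) = -10836/(-1748/2205) = -10836*(-2205/1748) = 5973345/437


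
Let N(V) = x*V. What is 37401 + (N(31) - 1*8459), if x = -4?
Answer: 28818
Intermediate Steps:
N(V) = -4*V
37401 + (N(31) - 1*8459) = 37401 + (-4*31 - 1*8459) = 37401 + (-124 - 8459) = 37401 - 8583 = 28818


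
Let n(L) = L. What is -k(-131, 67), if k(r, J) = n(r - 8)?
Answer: 139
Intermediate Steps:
k(r, J) = -8 + r (k(r, J) = r - 8 = -8 + r)
-k(-131, 67) = -(-8 - 131) = -1*(-139) = 139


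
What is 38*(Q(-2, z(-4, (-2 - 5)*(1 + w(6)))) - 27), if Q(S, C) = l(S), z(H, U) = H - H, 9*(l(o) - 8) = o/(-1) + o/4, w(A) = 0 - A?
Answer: -2147/3 ≈ -715.67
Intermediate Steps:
w(A) = -A
l(o) = 8 - o/12 (l(o) = 8 + (o/(-1) + o/4)/9 = 8 + (o*(-1) + o*(1/4))/9 = 8 + (-o + o/4)/9 = 8 + (-3*o/4)/9 = 8 - o/12)
z(H, U) = 0
Q(S, C) = 8 - S/12
38*(Q(-2, z(-4, (-2 - 5)*(1 + w(6)))) - 27) = 38*((8 - 1/12*(-2)) - 27) = 38*((8 + 1/6) - 27) = 38*(49/6 - 27) = 38*(-113/6) = -2147/3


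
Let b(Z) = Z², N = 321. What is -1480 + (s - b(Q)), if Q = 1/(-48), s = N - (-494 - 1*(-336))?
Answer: -2306305/2304 ≈ -1001.0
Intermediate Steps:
s = 479 (s = 321 - (-494 - 1*(-336)) = 321 - (-494 + 336) = 321 - 1*(-158) = 321 + 158 = 479)
Q = -1/48 ≈ -0.020833
-1480 + (s - b(Q)) = -1480 + (479 - (-1/48)²) = -1480 + (479 - 1*1/2304) = -1480 + (479 - 1/2304) = -1480 + 1103615/2304 = -2306305/2304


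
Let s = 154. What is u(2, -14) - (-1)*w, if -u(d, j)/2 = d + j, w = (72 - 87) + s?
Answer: 163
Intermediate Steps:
w = 139 (w = (72 - 87) + 154 = -15 + 154 = 139)
u(d, j) = -2*d - 2*j (u(d, j) = -2*(d + j) = -2*d - 2*j)
u(2, -14) - (-1)*w = (-2*2 - 2*(-14)) - (-1)*139 = (-4 + 28) - 1*(-139) = 24 + 139 = 163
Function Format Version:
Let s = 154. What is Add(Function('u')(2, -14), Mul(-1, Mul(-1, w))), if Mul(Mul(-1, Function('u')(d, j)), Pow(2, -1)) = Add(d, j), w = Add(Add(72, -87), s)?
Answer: 163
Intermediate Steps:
w = 139 (w = Add(Add(72, -87), 154) = Add(-15, 154) = 139)
Function('u')(d, j) = Add(Mul(-2, d), Mul(-2, j)) (Function('u')(d, j) = Mul(-2, Add(d, j)) = Add(Mul(-2, d), Mul(-2, j)))
Add(Function('u')(2, -14), Mul(-1, Mul(-1, w))) = Add(Add(Mul(-2, 2), Mul(-2, -14)), Mul(-1, Mul(-1, 139))) = Add(Add(-4, 28), Mul(-1, -139)) = Add(24, 139) = 163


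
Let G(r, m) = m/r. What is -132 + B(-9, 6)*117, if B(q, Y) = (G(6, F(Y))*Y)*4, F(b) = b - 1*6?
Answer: -132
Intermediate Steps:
F(b) = -6 + b (F(b) = b - 6 = -6 + b)
B(q, Y) = 4*Y*(-1 + Y/6) (B(q, Y) = (((-6 + Y)/6)*Y)*4 = (((-6 + Y)*(1/6))*Y)*4 = ((-1 + Y/6)*Y)*4 = (Y*(-1 + Y/6))*4 = 4*Y*(-1 + Y/6))
-132 + B(-9, 6)*117 = -132 + ((2/3)*6*(-6 + 6))*117 = -132 + ((2/3)*6*0)*117 = -132 + 0*117 = -132 + 0 = -132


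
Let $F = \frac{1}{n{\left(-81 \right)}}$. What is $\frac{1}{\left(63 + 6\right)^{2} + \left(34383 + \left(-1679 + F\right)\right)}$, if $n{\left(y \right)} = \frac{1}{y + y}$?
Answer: $\frac{1}{37303} \approx 2.6807 \cdot 10^{-5}$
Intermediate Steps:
$n{\left(y \right)} = \frac{1}{2 y}$
$F = -162$ ($F = \frac{1}{\frac{1}{2} \frac{1}{-81}} = \frac{1}{\frac{1}{2} \left(- \frac{1}{81}\right)} = \frac{1}{- \frac{1}{162}} = -162$)
$\frac{1}{\left(63 + 6\right)^{2} + \left(34383 + \left(-1679 + F\right)\right)} = \frac{1}{\left(63 + 6\right)^{2} + \left(34383 - 1841\right)} = \frac{1}{69^{2} + \left(34383 - 1841\right)} = \frac{1}{4761 + 32542} = \frac{1}{37303}$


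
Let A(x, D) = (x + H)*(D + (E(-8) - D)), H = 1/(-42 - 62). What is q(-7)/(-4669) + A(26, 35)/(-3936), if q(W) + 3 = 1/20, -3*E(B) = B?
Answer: -20279117/1194516960 ≈ -0.016977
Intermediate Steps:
E(B) = -B/3
q(W) = -59/20 (q(W) = -3 + 1/20 = -59/20)
H = -1/104 (H = 1/(-104) = -1/104 ≈ -0.0096154)
A(x, D) = -1/39 + 8*x/3 (A(x, D) = (x - 1/104)*(D + (-⅓*(-8) - D)) = (-1/104 + x)*(D + (8/3 - D)) = (-1/104 + x)*(8/3) = -1/39 + 8*x/3)
q(-7)/(-4669) + A(26, 35)/(-3936) = -59/20/(-4669) + (-1/39 + (8/3)*26)/(-3936) = -59/20*(-1/4669) + (-1/39 + 208/3)*(-1/3936) = 59/93380 + (901/13)*(-1/3936) = 59/93380 - 901/51168 = -20279117/1194516960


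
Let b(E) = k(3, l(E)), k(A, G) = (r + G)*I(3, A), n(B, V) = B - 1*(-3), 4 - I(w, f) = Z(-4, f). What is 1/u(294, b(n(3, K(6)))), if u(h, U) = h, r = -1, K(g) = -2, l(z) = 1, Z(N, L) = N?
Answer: 1/294 ≈ 0.0034014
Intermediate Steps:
I(w, f) = 8 (I(w, f) = 4 - 1*(-4) = 4 + 4 = 8)
n(B, V) = 3 + B (n(B, V) = B + 3 = 3 + B)
k(A, G) = -8 + 8*G (k(A, G) = (-1 + G)*8 = -8 + 8*G)
b(E) = 0 (b(E) = -8 + 8*1 = -8 + 8 = 0)
1/u(294, b(n(3, K(6)))) = 1/294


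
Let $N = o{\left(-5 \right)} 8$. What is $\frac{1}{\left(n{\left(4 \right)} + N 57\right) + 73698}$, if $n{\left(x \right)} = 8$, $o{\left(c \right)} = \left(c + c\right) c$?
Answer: $\frac{1}{96506} \approx 1.0362 \cdot 10^{-5}$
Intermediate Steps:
$o{\left(c \right)} = 2 c^{2}$ ($o{\left(c \right)} = 2 c c = 2 c^{2}$)
$N = 400$ ($N = 2 \left(-5\right)^{2} \cdot 8 = 2 \cdot 25 \cdot 8 = 50 \cdot 8 = 400$)
$\frac{1}{\left(n{\left(4 \right)} + N 57\right) + 73698} = \frac{1}{\left(8 + 400 \cdot 57\right) + 73698} = \frac{1}{\left(8 + 22800\right) + 73698} = \frac{1}{22808 + 73698} = \frac{1}{96506}$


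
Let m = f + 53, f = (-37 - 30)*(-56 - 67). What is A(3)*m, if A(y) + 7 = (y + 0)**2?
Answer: 16588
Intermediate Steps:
f = 8241 (f = -67*(-123) = 8241)
m = 8294 (m = 8241 + 53 = 8294)
A(y) = -7 + y**2 (A(y) = -7 + (y + 0)**2 = -7 + y**2)
A(3)*m = (-7 + 3**2)*8294 = (-7 + 9)*8294 = 2*8294 = 16588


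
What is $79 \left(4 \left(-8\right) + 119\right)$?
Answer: $6873$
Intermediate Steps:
$79 \left(4 \left(-8\right) + 119\right) = 79 \left(-32 + 119\right) = 79 \cdot 87 = 6873$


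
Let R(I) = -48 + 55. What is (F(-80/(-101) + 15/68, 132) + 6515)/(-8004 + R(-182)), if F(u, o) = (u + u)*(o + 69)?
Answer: -23770465/27461698 ≈ -0.86559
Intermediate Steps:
R(I) = 7
F(u, o) = 2*u*(69 + o) (F(u, o) = (2*u)*(69 + o) = 2*u*(69 + o))
(F(-80/(-101) + 15/68, 132) + 6515)/(-8004 + R(-182)) = (2*(-80/(-101) + 15/68)*(69 + 132) + 6515)/(-8004 + 7) = (2*(-80*(-1/101) + 15*(1/68))*201 + 6515)/(-7997) = (2*(80/101 + 15/68)*201 + 6515)*(-1/7997) = (2*(6955/6868)*201 + 6515)*(-1/7997) = (1397955/3434 + 6515)*(-1/7997) = (23770465/3434)*(-1/7997) = -23770465/27461698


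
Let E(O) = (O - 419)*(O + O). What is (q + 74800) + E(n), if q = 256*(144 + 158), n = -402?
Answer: 812196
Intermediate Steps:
E(O) = 2*O*(-419 + O) (E(O) = (-419 + O)*(2*O) = 2*O*(-419 + O))
q = 77312 (q = 256*302 = 77312)
(q + 74800) + E(n) = (77312 + 74800) + 2*(-402)*(-419 - 402) = 152112 + 2*(-402)*(-821) = 152112 + 660084 = 812196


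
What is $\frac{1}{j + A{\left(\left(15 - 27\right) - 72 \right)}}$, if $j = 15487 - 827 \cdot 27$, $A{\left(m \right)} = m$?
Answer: $- \frac{1}{6926} \approx -0.00014438$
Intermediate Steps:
$j = -6842$ ($j = 15487 - 22329 = -6842$)
$\frac{1}{j + A{\left(\left(15 - 27\right) - 72 \right)}} = \frac{1}{-6842 + \left(\left(15 - 27\right) - 72\right)} = \frac{1}{-6842 - 84} = \frac{1}{-6926} = - \frac{1}{6926}$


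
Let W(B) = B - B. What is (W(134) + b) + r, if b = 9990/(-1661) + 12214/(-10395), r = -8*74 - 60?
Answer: -1034693404/1569645 ≈ -659.19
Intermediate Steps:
W(B) = 0
r = -652 (r = -592 - 60 = -652)
b = -11284864/1569645 (b = 9990*(-1/1661) + 12214*(-1/10395) = -9990/1661 - 12214/10395 = -11284864/1569645 ≈ -7.1894)
(W(134) + b) + r = (0 - 11284864/1569645) - 652 = -11284864/1569645 - 652 = -1034693404/1569645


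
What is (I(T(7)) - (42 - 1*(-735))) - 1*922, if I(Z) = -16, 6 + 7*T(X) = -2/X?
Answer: -1715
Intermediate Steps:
T(X) = -6/7 - 2/(7*X) (T(X) = -6/7 + (-2/X)/7 = -6/7 - 2/(7*X))
(I(T(7)) - (42 - 1*(-735))) - 1*922 = (-16 - (42 - 1*(-735))) - 1*922 = (-16 - (42 + 735)) - 922 = (-16 - 1*777) - 922 = (-16 - 777) - 922 = -793 - 922 = -1715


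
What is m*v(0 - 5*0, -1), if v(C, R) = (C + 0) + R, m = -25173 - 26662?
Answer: 51835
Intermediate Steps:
m = -51835
v(C, R) = C + R
m*v(0 - 5*0, -1) = -51835*((0 - 5*0) - 1) = -51835*((0 + 0) - 1) = -51835*(0 - 1) = -51835*(-1) = 51835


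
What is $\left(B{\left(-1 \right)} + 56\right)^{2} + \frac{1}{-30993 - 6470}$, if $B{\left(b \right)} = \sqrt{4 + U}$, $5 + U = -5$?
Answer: $\frac{117259189}{37463} + 112 i \sqrt{6} \approx 3130.0 + 274.34 i$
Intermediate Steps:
$U = -10$ ($U = -5 - 5 = -10$)
$B{\left(b \right)} = i \sqrt{6}$ ($B{\left(b \right)} = \sqrt{4 - 10} = \sqrt{-6} = i \sqrt{6}$)
$\left(B{\left(-1 \right)} + 56\right)^{2} + \frac{1}{-30993 - 6470} = \left(i \sqrt{6} + 56\right)^{2} + \frac{1}{-30993 - 6470} = \left(56 + i \sqrt{6}\right)^{2} + \frac{1}{-37463} = \left(56 + i \sqrt{6}\right)^{2} - \frac{1}{37463} = - \frac{1}{37463} + \left(56 + i \sqrt{6}\right)^{2}$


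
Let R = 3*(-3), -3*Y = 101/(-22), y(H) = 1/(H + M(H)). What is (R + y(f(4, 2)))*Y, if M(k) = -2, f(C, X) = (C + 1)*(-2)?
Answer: -11009/792 ≈ -13.900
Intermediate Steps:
f(C, X) = -2 - 2*C (f(C, X) = (1 + C)*(-2) = -2 - 2*C)
y(H) = 1/(-2 + H) (y(H) = 1/(H - 2) = 1/(-2 + H))
Y = 101/66 (Y = -101/(3*(-22)) = -101*(-1)/(3*22) = -1/3*(-101/22) = 101/66 ≈ 1.5303)
R = -9
(R + y(f(4, 2)))*Y = (-9 + 1/(-2 + (-2 - 2*4)))*(101/66) = (-9 + 1/(-2 + (-2 - 8)))*(101/66) = (-9 + 1/(-2 - 10))*(101/66) = (-9 + 1/(-12))*(101/66) = (-9 - 1/12)*(101/66) = -109/12*101/66 = -11009/792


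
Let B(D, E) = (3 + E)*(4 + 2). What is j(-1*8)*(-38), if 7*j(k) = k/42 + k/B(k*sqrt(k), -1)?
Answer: 228/49 ≈ 4.6531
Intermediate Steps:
B(D, E) = 18 + 6*E (B(D, E) = (3 + E)*6 = 18 + 6*E)
j(k) = 3*k/196 (j(k) = (k/42 + k/(18 + 6*(-1)))/7 = (k*(1/42) + k/(18 - 6))/7 = (k/42 + k/12)/7 = (3*k/28)/7 = 3*k/196)
j(-1*8)*(-38) = (3*(-1*8)/196)*(-38) = ((3/196)*(-8))*(-38) = -6/49*(-38) = 228/49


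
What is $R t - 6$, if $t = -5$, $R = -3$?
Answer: $9$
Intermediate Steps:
$R t - 6 = \left(-3\right) \left(-5\right) - 6 = 15 - 6 = 9$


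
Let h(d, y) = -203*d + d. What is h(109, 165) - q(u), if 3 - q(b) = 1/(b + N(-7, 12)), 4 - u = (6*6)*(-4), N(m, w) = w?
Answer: -3523359/160 ≈ -22021.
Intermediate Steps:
h(d, y) = -202*d
u = 148 (u = 4 - 6*6*(-4) = 4 - 36*(-4) = 4 - 1*(-144) = 4 + 144 = 148)
q(b) = 3 - 1/(12 + b) (q(b) = 3 - 1/(b + 12) = 3 - 1/(12 + b))
h(109, 165) - q(u) = -202*109 - (35 + 3*148)/(12 + 148) = -22018 - (35 + 444)/160 = -22018 - 479/160 = -3523359/160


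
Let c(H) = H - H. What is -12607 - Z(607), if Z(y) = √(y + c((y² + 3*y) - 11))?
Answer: -12607 - √607 ≈ -12632.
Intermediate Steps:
c(H) = 0
Z(y) = √y (Z(y) = √(y + 0) = √y)
-12607 - Z(607) = -12607 - √607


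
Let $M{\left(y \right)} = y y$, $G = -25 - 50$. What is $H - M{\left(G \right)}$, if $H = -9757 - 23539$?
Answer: $-38921$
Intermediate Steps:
$G = -75$ ($G = -25 - 50 = -75$)
$H = -33296$
$M{\left(y \right)} = y^{2}$
$H - M{\left(G \right)} = -33296 - \left(-75\right)^{2} = -33296 - 5625 = -38921$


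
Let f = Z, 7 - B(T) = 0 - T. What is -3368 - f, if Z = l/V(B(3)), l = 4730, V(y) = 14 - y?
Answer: -9101/2 ≈ -4550.5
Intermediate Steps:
B(T) = 7 + T (B(T) = 7 - (0 - T) = 7 - (-1)*T = 7 + T)
Z = 2365/2 (Z = 4730/(14 - (7 + 3)) = 4730/(14 - 1*10) = 4730/(14 - 10) = 4730/4 = 4730*(1/4) = 2365/2 ≈ 1182.5)
f = 2365/2 ≈ 1182.5
-3368 - f = -3368 - 1*2365/2 = -3368 - 2365/2 = -9101/2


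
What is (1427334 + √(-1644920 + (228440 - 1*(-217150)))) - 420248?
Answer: 1007086 + I*√1199330 ≈ 1.0071e+6 + 1095.1*I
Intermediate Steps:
(1427334 + √(-1644920 + (228440 - 1*(-217150)))) - 420248 = (1427334 + √(-1644920 + (228440 + 217150))) - 420248 = (1427334 + √(-1644920 + 445590)) - 420248 = (1427334 + √(-1199330)) - 420248 = (1427334 + I*√1199330) - 420248 = 1007086 + I*√1199330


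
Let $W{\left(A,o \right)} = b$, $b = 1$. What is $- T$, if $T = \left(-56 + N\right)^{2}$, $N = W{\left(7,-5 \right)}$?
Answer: $-3025$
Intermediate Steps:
$W{\left(A,o \right)} = 1$
$N = 1$
$T = 3025$ ($T = \left(-56 + 1\right)^{2} = \left(-55\right)^{2} = 3025$)
$- T = \left(-1\right) 3025 = -3025$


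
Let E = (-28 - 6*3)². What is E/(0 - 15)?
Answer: -2116/15 ≈ -141.07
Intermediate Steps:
E = 2116 (E = (-28 - 18)² = (-46)² = 2116)
E/(0 - 15) = 2116/(0 - 15) = 2116/(-15) = -1/15*2116 = -2116/15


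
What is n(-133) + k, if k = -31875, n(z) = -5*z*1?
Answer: -31210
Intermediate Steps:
n(z) = -5*z
n(-133) + k = -5*(-133) - 31875 = 665 - 31875 = -31210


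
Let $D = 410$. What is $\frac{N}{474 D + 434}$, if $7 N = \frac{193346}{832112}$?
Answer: $\frac{96673}{567258239408} \approx 1.7042 \cdot 10^{-7}$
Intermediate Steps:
$N = \frac{96673}{2912392}$ ($N = \frac{193346 \cdot \frac{1}{832112}}{7} = \frac{1}{7} \cdot \frac{96673}{416056} = \frac{96673}{2912392} \approx 0.033194$)
$\frac{N}{474 D + 434} = \frac{96673}{2912392 \left(474 \cdot 410 + 434\right)} = \frac{96673}{2912392 \left(194340 + 434\right)} = \frac{96673}{2912392 \cdot 194774} = \frac{96673}{2912392} \cdot \frac{1}{194774} = \frac{96673}{567258239408}$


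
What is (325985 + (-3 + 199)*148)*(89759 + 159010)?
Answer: 88311253617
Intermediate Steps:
(325985 + (-3 + 199)*148)*(89759 + 159010) = (325985 + 196*148)*248769 = (325985 + 29008)*248769 = 354993*248769 = 88311253617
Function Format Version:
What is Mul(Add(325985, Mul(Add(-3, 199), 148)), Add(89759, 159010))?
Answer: 88311253617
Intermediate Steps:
Mul(Add(325985, Mul(Add(-3, 199), 148)), Add(89759, 159010)) = Mul(Add(325985, Mul(196, 148)), 248769) = Mul(Add(325985, 29008), 248769) = Mul(354993, 248769) = 88311253617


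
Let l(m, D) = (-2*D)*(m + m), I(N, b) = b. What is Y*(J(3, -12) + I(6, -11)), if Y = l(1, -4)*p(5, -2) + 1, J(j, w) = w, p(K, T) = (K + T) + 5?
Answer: -2967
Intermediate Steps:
p(K, T) = 5 + K + T
l(m, D) = -4*D*m (l(m, D) = (-2*D)*(2*m) = -4*D*m)
Y = 129 (Y = (-4*(-4)*1)*(5 + 5 - 2) + 1 = 16*8 + 1 = 128 + 1 = 129)
Y*(J(3, -12) + I(6, -11)) = 129*(-12 - 11) = 129*(-23) = -2967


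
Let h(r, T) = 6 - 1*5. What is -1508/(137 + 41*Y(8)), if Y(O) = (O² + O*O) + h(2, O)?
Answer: -754/2713 ≈ -0.27792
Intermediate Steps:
h(r, T) = 1 (h(r, T) = 6 - 5 = 1)
Y(O) = 1 + 2*O² (Y(O) = (O² + O*O) + 1 = (O² + O²) + 1 = 2*O² + 1 = 1 + 2*O²)
-1508/(137 + 41*Y(8)) = -1508/(137 + 41*(1 + 2*8²)) = -1508/(137 + 41*(1 + 2*64)) = -1508/(137 + 41*(1 + 128)) = -1508/(137 + 41*129) = -1508/(137 + 5289) = -1508/5426 = -1508*1/5426 = -754/2713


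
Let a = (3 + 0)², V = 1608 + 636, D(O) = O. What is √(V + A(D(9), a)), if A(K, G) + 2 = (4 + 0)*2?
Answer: 15*√10 ≈ 47.434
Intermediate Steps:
V = 2244
a = 9 (a = 3² = 9)
A(K, G) = 6 (A(K, G) = -2 + (4 + 0)*2 = -2 + 4*2 = -2 + 8 = 6)
√(V + A(D(9), a)) = √(2244 + 6) = √2250 = 15*√10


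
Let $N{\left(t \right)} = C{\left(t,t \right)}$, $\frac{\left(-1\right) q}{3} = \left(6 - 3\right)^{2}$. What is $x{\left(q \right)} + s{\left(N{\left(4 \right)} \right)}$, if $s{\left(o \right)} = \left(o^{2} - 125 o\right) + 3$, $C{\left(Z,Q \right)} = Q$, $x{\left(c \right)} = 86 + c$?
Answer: $-422$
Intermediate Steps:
$q = -27$ ($q = - 3 \left(6 - 3\right)^{2} = - 3 \cdot 3^{2} = \left(-3\right) 9 = -27$)
$N{\left(t \right)} = t$
$s{\left(o \right)} = 3 + o^{2} - 125 o$
$x{\left(q \right)} + s{\left(N{\left(4 \right)} \right)} = \left(86 - 27\right) + \left(3 + 4^{2} - 500\right) = 59 + \left(3 + 16 - 500\right) = 59 - 481 = -422$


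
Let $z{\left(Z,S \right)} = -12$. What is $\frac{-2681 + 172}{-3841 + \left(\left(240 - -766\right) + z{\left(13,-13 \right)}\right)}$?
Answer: $\frac{193}{219} \approx 0.88128$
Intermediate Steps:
$\frac{-2681 + 172}{-3841 + \left(\left(240 - -766\right) + z{\left(13,-13 \right)}\right)} = \frac{-2681 + 172}{-3841 + \left(\left(240 - -766\right) - 12\right)} = - \frac{2509}{-3841 + \left(\left(240 + 766\right) - 12\right)} = - \frac{2509}{-3841 + \left(1006 - 12\right)} = - \frac{2509}{-3841 + 994} = - \frac{2509}{-2847} = \left(-2509\right) \left(- \frac{1}{2847}\right) = \frac{193}{219}$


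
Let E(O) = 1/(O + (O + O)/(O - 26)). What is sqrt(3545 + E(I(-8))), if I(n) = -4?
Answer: 37*sqrt(2030)/28 ≈ 59.538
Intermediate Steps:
E(O) = 1/(O + 2*O/(-26 + O)) (E(O) = 1/(O + (2*O)/(-26 + O)) = 1/(O + 2*O/(-26 + O)))
sqrt(3545 + E(I(-8))) = sqrt(3545 + (-26 - 4)/((-4)*(-24 - 4))) = sqrt(3545 - 1/4*(-30)/(-28)) = sqrt(3545 - 1/4*(-1/28)*(-30)) = sqrt(3545 - 15/56) = sqrt(198505/56) = 37*sqrt(2030)/28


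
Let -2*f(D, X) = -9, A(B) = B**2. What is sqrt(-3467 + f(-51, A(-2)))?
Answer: 5*I*sqrt(554)/2 ≈ 58.843*I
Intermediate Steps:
f(D, X) = 9/2 (f(D, X) = -1/2*(-9) = 9/2)
sqrt(-3467 + f(-51, A(-2))) = sqrt(-3467 + 9/2) = sqrt(-6925/2) = 5*I*sqrt(554)/2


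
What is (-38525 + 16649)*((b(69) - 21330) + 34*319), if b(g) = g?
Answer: 227838540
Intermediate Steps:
(-38525 + 16649)*((b(69) - 21330) + 34*319) = (-38525 + 16649)*((69 - 21330) + 34*319) = -21876*(-21261 + 10846) = -21876*(-10415) = 227838540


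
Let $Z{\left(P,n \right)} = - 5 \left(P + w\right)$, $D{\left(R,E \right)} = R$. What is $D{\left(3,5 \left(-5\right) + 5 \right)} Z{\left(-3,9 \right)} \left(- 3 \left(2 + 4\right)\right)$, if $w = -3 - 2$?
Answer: $-2160$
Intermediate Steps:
$w = -5$ ($w = -3 + \left(-4 + 2\right) = -3 - 2 = -5$)
$Z{\left(P,n \right)} = 25 - 5 P$ ($Z{\left(P,n \right)} = - 5 \left(P - 5\right) = - 5 \left(-5 + P\right) = 25 - 5 P$)
$D{\left(3,5 \left(-5\right) + 5 \right)} Z{\left(-3,9 \right)} \left(- 3 \left(2 + 4\right)\right) = 3 \left(25 - -15\right) \left(- 3 \left(2 + 4\right)\right) = 3 \left(25 + 15\right) \left(\left(-3\right) 6\right) = 3 \cdot 40 \left(-18\right) = 120 \left(-18\right) = -2160$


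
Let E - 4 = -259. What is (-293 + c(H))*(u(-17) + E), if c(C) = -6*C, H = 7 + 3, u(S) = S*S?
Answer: -12002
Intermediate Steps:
E = -255 (E = 4 - 259 = -255)
u(S) = S**2
H = 10
(-293 + c(H))*(u(-17) + E) = (-293 - 6*10)*((-17)**2 - 255) = (-293 - 60)*(289 - 255) = -353*34 = -12002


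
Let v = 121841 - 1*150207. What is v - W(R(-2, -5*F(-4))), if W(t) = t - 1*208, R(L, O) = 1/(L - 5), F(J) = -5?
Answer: -197105/7 ≈ -28158.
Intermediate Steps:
v = -28366 (v = 121841 - 150207 = -28366)
R(L, O) = 1/(-5 + L)
W(t) = -208 + t (W(t) = t - 208 = -208 + t)
v - W(R(-2, -5*F(-4))) = -28366 - (-208 + 1/(-5 - 2)) = -28366 - (-208 + 1/(-7)) = -28366 - (-208 - ⅐) = -28366 - 1*(-1457/7) = -28366 + 1457/7 = -197105/7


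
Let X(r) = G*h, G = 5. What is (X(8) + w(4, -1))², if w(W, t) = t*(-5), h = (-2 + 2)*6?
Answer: 25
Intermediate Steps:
h = 0 (h = 0*6 = 0)
w(W, t) = -5*t
X(r) = 0 (X(r) = 5*0 = 0)
(X(8) + w(4, -1))² = (0 - 5*(-1))² = (0 + 5)² = 5² = 25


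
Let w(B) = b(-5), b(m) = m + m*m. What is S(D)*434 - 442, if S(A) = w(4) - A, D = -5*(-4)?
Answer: -442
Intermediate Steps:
b(m) = m + m**2
D = 20
w(B) = 20 (w(B) = -5*(1 - 5) = -5*(-4) = 20)
S(A) = 20 - A
S(D)*434 - 442 = (20 - 1*20)*434 - 442 = (20 - 20)*434 - 442 = 0*434 - 442 = 0 - 442 = -442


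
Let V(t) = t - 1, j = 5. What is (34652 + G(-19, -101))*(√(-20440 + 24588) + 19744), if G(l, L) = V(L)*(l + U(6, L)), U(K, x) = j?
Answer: 712363520 + 72160*√1037 ≈ 7.1469e+8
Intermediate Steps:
U(K, x) = 5
V(t) = -1 + t
G(l, L) = (-1 + L)*(5 + l) (G(l, L) = (-1 + L)*(l + 5) = (-1 + L)*(5 + l))
(34652 + G(-19, -101))*(√(-20440 + 24588) + 19744) = (34652 + (-1 - 101)*(5 - 19))*(√(-20440 + 24588) + 19744) = (34652 - 102*(-14))*(√4148 + 19744) = (34652 + 1428)*(2*√1037 + 19744) = 36080*(19744 + 2*√1037) = 712363520 + 72160*√1037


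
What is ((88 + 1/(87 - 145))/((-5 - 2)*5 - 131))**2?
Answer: 26040609/92698384 ≈ 0.28092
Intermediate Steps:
((88 + 1/(87 - 145))/((-5 - 2)*5 - 131))**2 = ((88 + 1/(-58))/(-7*5 - 131))**2 = ((88 - 1/58)/(-35 - 131))**2 = ((5103/58)/(-166))**2 = ((5103/58)*(-1/166))**2 = (-5103/9628)**2 = 26040609/92698384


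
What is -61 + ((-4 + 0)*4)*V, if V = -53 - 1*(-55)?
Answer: -93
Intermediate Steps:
V = 2 (V = -53 + 55 = 2)
-61 + ((-4 + 0)*4)*V = -61 + ((-4 + 0)*4)*2 = -61 - 4*4*2 = -61 - 16*2 = -61 - 32 = -93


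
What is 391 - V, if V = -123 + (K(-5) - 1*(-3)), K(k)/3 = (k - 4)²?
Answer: 268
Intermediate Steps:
K(k) = 3*(-4 + k)² (K(k) = 3*(k - 4)² = 3*(-4 + k)²)
V = 123 (V = -123 + (3*(-4 - 5)² - 1*(-3)) = -123 + (3*(-9)² + 3) = -123 + (3*81 + 3) = -123 + (243 + 3) = -123 + 246 = 123)
391 - V = 391 - 1*123 = 391 - 123 = 268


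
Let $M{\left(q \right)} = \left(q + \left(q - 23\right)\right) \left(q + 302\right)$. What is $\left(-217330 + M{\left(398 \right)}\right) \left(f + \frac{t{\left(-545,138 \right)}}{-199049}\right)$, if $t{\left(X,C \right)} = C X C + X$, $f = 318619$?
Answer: $\frac{20537110835587120}{199049} \approx 1.0318 \cdot 10^{11}$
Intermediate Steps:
$M{\left(q \right)} = \left(-23 + 2 q\right) \left(302 + q\right)$ ($M{\left(q \right)} = \left(q + \left(-23 + q\right)\right) \left(302 + q\right) = \left(-23 + 2 q\right) \left(302 + q\right)$)
$t{\left(X,C \right)} = X + X C^{2}$ ($t{\left(X,C \right)} = X C^{2} + X = X + X C^{2}$)
$\left(-217330 + M{\left(398 \right)}\right) \left(f + \frac{t{\left(-545,138 \right)}}{-199049}\right) = \left(-217330 + \left(-6946 + 2 \cdot 398^{2} + 581 \cdot 398\right)\right) \left(318619 + \frac{\left(-545\right) \left(1 + 138^{2}\right)}{-199049}\right) = \left(-217330 + \left(-6946 + 2 \cdot 158404 + 231238\right)\right) \left(318619 + - 545 \left(1 + 19044\right) \left(- \frac{1}{199049}\right)\right) = \left(-217330 + \left(-6946 + 316808 + 231238\right)\right) \left(318619 + \left(-545\right) 19045 \left(- \frac{1}{199049}\right)\right) = \left(-217330 + 541100\right) \left(318619 - - \frac{10379525}{199049}\right) = 323770 \left(318619 + \frac{10379525}{199049}\right) = 323770 \cdot \frac{63431172856}{199049} = \frac{20537110835587120}{199049}$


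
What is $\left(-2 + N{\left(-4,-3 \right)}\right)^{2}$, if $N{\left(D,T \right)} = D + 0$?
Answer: $36$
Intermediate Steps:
$N{\left(D,T \right)} = D$
$\left(-2 + N{\left(-4,-3 \right)}\right)^{2} = \left(-2 - 4\right)^{2} = \left(-6\right)^{2} = 36$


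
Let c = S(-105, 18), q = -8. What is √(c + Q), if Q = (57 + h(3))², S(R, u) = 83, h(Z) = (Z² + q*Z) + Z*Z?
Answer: 2*√671 ≈ 51.807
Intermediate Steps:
h(Z) = -8*Z + 2*Z² (h(Z) = (Z² - 8*Z) + Z*Z = (Z² - 8*Z) + Z² = -8*Z + 2*Z²)
Q = 2601 (Q = (57 + 2*3*(-4 + 3))² = (57 + 2*3*(-1))² = (57 - 6)² = 51² = 2601)
c = 83
√(c + Q) = √(83 + 2601) = √2684 = 2*√671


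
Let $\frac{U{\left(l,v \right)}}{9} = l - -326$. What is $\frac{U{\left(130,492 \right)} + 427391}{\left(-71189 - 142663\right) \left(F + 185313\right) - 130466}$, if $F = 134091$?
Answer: $- \frac{431495}{68305314674} \approx -6.3172 \cdot 10^{-6}$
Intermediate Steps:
$U{\left(l,v \right)} = 2934 + 9 l$ ($U{\left(l,v \right)} = 9 \left(l - -326\right) = 9 \left(l + 326\right) = 9 \left(326 + l\right) = 2934 + 9 l$)
$\frac{U{\left(130,492 \right)} + 427391}{\left(-71189 - 142663\right) \left(F + 185313\right) - 130466} = \frac{\left(2934 + 9 \cdot 130\right) + 427391}{\left(-71189 - 142663\right) \left(134091 + 185313\right) - 130466} = \frac{\left(2934 + 1170\right) + 427391}{\left(-213852\right) 319404 - 130466} = \frac{4104 + 427391}{-68305184208 - 130466} = \frac{431495}{-68305314674} = 431495 \left(- \frac{1}{68305314674}\right) = - \frac{431495}{68305314674}$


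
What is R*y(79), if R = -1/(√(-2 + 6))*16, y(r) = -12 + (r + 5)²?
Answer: -56352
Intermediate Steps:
y(r) = -12 + (5 + r)²
R = -8 (R = -1/(√4)*16 = -1/2*16 = -1*½*16 = -½*16 = -8)
R*y(79) = -8*(-12 + (5 + 79)²) = -8*(-12 + 84²) = -8*(-12 + 7056) = -8*7044 = -56352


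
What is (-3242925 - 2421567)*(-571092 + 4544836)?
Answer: -22509241098048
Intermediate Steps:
(-3242925 - 2421567)*(-571092 + 4544836) = -5664492*3973744 = -22509241098048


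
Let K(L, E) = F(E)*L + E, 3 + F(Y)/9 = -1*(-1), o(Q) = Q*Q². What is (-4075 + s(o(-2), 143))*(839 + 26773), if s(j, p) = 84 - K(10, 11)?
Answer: -105533064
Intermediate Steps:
o(Q) = Q³
F(Y) = -18 (F(Y) = -27 + 9*(-1*(-1)) = -27 + 9*1 = -27 + 9 = -18)
K(L, E) = E - 18*L (K(L, E) = -18*L + E = E - 18*L)
s(j, p) = 253 (s(j, p) = 84 - (11 - 18*10) = 84 - (11 - 180) = 84 - 1*(-169) = 84 + 169 = 253)
(-4075 + s(o(-2), 143))*(839 + 26773) = (-4075 + 253)*(839 + 26773) = -3822*27612 = -105533064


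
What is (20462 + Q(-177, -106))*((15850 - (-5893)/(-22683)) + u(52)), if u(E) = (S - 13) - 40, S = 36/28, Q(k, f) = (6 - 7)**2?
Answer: 17109976153813/52927 ≈ 3.2327e+8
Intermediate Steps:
Q(k, f) = 1 (Q(k, f) = (-1)**2 = 1)
S = 9/7 (S = 36*(1/28) = 9/7 ≈ 1.2857)
u(E) = -362/7 (u(E) = (9/7 - 13) - 40 = -82/7 - 40 = -362/7)
(20462 + Q(-177, -106))*((15850 - (-5893)/(-22683)) + u(52)) = (20462 + 1)*((15850 - (-5893)/(-22683)) - 362/7) = 20463*((15850 - (-5893)*(-1)/22683) - 362/7) = 20463*((15850 - 1*5893/22683) - 362/7) = 20463*((15850 - 5893/22683) - 362/7) = 20463*(359519657/22683 - 362/7) = 20463*(2508426353/158781) = 17109976153813/52927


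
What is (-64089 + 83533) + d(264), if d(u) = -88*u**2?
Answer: -6113804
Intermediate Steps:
(-64089 + 83533) + d(264) = (-64089 + 83533) - 88*264**2 = 19444 - 88*69696 = 19444 - 6133248 = -6113804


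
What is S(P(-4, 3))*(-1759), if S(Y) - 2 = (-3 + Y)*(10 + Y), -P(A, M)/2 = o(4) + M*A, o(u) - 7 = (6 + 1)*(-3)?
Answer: -5347360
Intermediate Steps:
o(u) = -14 (o(u) = 7 + (6 + 1)*(-3) = 7 + 7*(-3) = 7 - 21 = -14)
P(A, M) = 28 - 2*A*M (P(A, M) = -2*(-14 + M*A) = -2*(-14 + A*M) = 28 - 2*A*M)
S(Y) = 2 + (-3 + Y)*(10 + Y)
S(P(-4, 3))*(-1759) = (-28 + (28 - 2*(-4)*3)² + 7*(28 - 2*(-4)*3))*(-1759) = (-28 + (28 + 24)² + 7*(28 + 24))*(-1759) = (-28 + 52² + 7*52)*(-1759) = (-28 + 2704 + 364)*(-1759) = 3040*(-1759) = -5347360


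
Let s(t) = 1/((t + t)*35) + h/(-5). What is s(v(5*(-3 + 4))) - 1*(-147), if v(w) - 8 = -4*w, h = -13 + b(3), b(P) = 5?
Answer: 124823/840 ≈ 148.60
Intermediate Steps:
h = -8 (h = -13 + 5 = -8)
v(w) = 8 - 4*w
s(t) = 8/5 + 1/(70*t) (s(t) = 1/((t + t)*35) - 8/(-5) = (1/35)/(2*t) - 8*(-1/5) = (1/(2*t))*(1/35) + 8/5 = 1/(70*t) + 8/5 = 8/5 + 1/(70*t))
s(v(5*(-3 + 4))) - 1*(-147) = (1 + 112*(8 - 20*(-3 + 4)))/(70*(8 - 20*(-3 + 4))) - 1*(-147) = (1 + 112*(8 - 20))/(70*(8 - 20)) + 147 = (1/70)*(1 + 112*(-12))/(-12) + 147 = (1/70)*(-1/12)*(1 - 1344) + 147 = (1/70)*(-1/12)*(-1343) + 147 = 1343/840 + 147 = 124823/840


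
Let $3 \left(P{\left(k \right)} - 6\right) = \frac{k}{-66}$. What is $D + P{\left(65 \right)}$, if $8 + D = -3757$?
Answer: $- \frac{744347}{198} \approx -3759.3$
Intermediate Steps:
$P{\left(k \right)} = 6 - \frac{k}{198}$ ($P{\left(k \right)} = 6 + \frac{k \frac{1}{-66}}{3} = 6 + \frac{k \left(- \frac{1}{66}\right)}{3} = 6 + \frac{\left(- \frac{1}{66}\right) k}{3} = 6 - \frac{k}{198}$)
$D = -3765$ ($D = -8 - 3757 = -3765$)
$D + P{\left(65 \right)} = -3765 + \left(6 - \frac{65}{198}\right) = -3765 + \frac{1123}{198} = - \frac{744347}{198}$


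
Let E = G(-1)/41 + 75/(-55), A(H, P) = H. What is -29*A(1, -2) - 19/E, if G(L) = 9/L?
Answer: -12137/714 ≈ -16.999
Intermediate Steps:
E = -714/451 (E = (9/(-1))/41 + 75/(-55) = (9*(-1))*(1/41) + 75*(-1/55) = -9*1/41 - 15/11 = -9/41 - 15/11 = -714/451 ≈ -1.5831)
-29*A(1, -2) - 19/E = -29*1 - 19/(-714/451) = -29 - 19*(-451/714) = -29 + 8569/714 = -12137/714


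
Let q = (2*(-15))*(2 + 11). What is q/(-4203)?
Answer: 130/1401 ≈ 0.092791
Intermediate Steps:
q = -390 (q = -30*13 = -390)
q/(-4203) = -390/(-4203) = -390*(-1/4203) = 130/1401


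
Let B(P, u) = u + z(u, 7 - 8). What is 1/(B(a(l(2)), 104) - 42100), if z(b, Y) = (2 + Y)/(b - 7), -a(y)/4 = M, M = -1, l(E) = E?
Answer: -97/4073611 ≈ -2.3812e-5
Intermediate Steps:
a(y) = 4 (a(y) = -4*(-1) = 4)
z(b, Y) = (2 + Y)/(-7 + b)
B(P, u) = u + 1/(-7 + u) (B(P, u) = u + (2 + (7 - 8))/(-7 + u) = u + (2 - 1)/(-7 + u) = u + 1/(-7 + u))
1/(B(a(l(2)), 104) - 42100) = 1/((1 + 104*(-7 + 104))/(-7 + 104) - 42100) = 1/((1 + 104*97)/97 - 42100) = 1/((1 + 10088)/97 - 42100) = 1/((1/97)*10089 - 42100) = 1/(10089/97 - 42100) = 1/(-4073611/97) = -97/4073611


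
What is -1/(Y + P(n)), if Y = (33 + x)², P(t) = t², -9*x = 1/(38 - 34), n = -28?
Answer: -1296/2425033 ≈ -0.00053443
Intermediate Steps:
x = -1/36 (x = -1/(9*(38 - 34)) = -⅑/4 = -⅑*¼ = -1/36 ≈ -0.027778)
Y = 1408969/1296 (Y = (33 - 1/36)² = (1187/36)² = 1408969/1296 ≈ 1087.2)
-1/(Y + P(n)) = -1/(1408969/1296 + (-28)²) = -1/(1408969/1296 + 784) = -1/2425033/1296 = -1*1296/2425033 = -1296/2425033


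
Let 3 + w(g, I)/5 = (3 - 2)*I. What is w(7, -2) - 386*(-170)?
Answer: 65595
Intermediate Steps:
w(g, I) = -15 + 5*I (w(g, I) = -15 + 5*((3 - 2)*I) = -15 + 5*(1*I) = -15 + 5*I)
w(7, -2) - 386*(-170) = (-15 + 5*(-2)) - 386*(-170) = (-15 - 10) + 65620 = -25 + 65620 = 65595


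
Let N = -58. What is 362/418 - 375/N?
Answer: 88873/12122 ≈ 7.3315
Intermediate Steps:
362/418 - 375/N = 362/418 - 375/(-58) = 362*(1/418) - 375*(-1/58) = 181/209 + 375/58 = 88873/12122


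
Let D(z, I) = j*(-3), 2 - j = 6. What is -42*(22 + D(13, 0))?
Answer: -1428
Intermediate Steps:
j = -4 (j = 2 - 1*6 = 2 - 6 = -4)
D(z, I) = 12 (D(z, I) = -4*(-3) = 12)
-42*(22 + D(13, 0)) = -42*(22 + 12) = -42*34 = -1428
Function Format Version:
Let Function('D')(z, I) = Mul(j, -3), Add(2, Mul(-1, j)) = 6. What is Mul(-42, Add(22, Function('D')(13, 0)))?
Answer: -1428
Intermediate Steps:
j = -4 (j = Add(2, Mul(-1, 6)) = Add(2, -6) = -4)
Function('D')(z, I) = 12 (Function('D')(z, I) = Mul(-4, -3) = 12)
Mul(-42, Add(22, Function('D')(13, 0))) = Mul(-42, Add(22, 12)) = Mul(-42, 34) = -1428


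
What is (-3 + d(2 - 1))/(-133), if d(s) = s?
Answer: 2/133 ≈ 0.015038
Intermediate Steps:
(-3 + d(2 - 1))/(-133) = (-3 + (2 - 1))/(-133) = (-3 + 1)*(-1/133) = -2*(-1/133) = 2/133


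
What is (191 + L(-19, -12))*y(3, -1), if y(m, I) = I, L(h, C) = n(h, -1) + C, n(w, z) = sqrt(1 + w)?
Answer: -179 - 3*I*sqrt(2) ≈ -179.0 - 4.2426*I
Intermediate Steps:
L(h, C) = C + sqrt(1 + h) (L(h, C) = sqrt(1 + h) + C = C + sqrt(1 + h))
(191 + L(-19, -12))*y(3, -1) = (191 + (-12 + sqrt(1 - 19)))*(-1) = (191 + (-12 + sqrt(-18)))*(-1) = (191 + (-12 + 3*I*sqrt(2)))*(-1) = (179 + 3*I*sqrt(2))*(-1) = -179 - 3*I*sqrt(2)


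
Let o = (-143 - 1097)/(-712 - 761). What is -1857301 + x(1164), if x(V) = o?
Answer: -2735803133/1473 ≈ -1.8573e+6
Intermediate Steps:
o = 1240/1473 (o = -1240/(-1473) = -1240*(-1/1473) = 1240/1473 ≈ 0.84182)
x(V) = 1240/1473
-1857301 + x(1164) = -1857301 + 1240/1473 = -2735803133/1473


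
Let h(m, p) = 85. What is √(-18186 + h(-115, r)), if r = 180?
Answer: I*√18101 ≈ 134.54*I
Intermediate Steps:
√(-18186 + h(-115, r)) = √(-18186 + 85) = √(-18101) = I*√18101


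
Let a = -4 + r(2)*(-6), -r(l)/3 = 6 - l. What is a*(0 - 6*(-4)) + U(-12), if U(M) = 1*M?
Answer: 1620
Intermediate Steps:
r(l) = -18 + 3*l (r(l) = -3*(6 - l) = -18 + 3*l)
U(M) = M
a = 68 (a = -4 + (-18 + 3*2)*(-6) = -4 + (-18 + 6)*(-6) = -4 - 12*(-6) = -4 + 72 = 68)
a*(0 - 6*(-4)) + U(-12) = 68*(0 - 6*(-4)) - 12 = 68*(0 + 24) - 12 = 68*24 - 12 = 1632 - 12 = 1620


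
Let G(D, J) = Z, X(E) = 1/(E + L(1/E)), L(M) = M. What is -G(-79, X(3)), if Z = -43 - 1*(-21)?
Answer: 22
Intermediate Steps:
Z = -22 (Z = -43 + 21 = -22)
X(E) = 1/(E + 1/E)
G(D, J) = -22
-G(-79, X(3)) = -1*(-22) = 22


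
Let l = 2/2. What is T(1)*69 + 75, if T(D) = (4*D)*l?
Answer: 351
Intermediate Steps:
l = 1 (l = 2*(1/2) = 1)
T(D) = 4*D (T(D) = (4*D)*1 = 4*D)
T(1)*69 + 75 = (4*1)*69 + 75 = 4*69 + 75 = 276 + 75 = 351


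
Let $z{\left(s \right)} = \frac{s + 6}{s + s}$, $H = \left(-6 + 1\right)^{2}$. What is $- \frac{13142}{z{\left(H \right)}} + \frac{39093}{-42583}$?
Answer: $- \frac{27982501183}{1320073} \approx -21198.0$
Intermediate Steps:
$H = 25$ ($H = \left(-5\right)^{2} = 25$)
$z{\left(s \right)} = \frac{6 + s}{2 s}$
$- \frac{13142}{z{\left(H \right)}} + \frac{39093}{-42583} = - \frac{13142}{\frac{1}{2} \cdot \frac{1}{25} \left(6 + 25\right)} + \frac{39093}{-42583} = - \frac{13142}{\frac{1}{2} \cdot \frac{1}{25} \cdot 31} + 39093 \left(- \frac{1}{42583}\right) = - \frac{13142}{\frac{31}{50}} - \frac{39093}{42583} = \left(-13142\right) \frac{50}{31} - \frac{39093}{42583} = - \frac{657100}{31} - \frac{39093}{42583} = - \frac{27982501183}{1320073}$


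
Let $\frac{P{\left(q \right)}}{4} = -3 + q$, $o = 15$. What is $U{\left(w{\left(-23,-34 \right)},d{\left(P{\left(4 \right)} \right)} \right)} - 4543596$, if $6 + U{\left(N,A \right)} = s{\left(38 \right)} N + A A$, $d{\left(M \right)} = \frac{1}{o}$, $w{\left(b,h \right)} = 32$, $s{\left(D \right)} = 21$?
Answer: $- \frac{1022159249}{225} \approx -4.5429 \cdot 10^{6}$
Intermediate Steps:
$P{\left(q \right)} = -12 + 4 q$ ($P{\left(q \right)} = 4 \left(-3 + q\right) = -12 + 4 q$)
$d{\left(M \right)} = \frac{1}{15}$
$U{\left(N,A \right)} = -6 + A^{2} + 21 N$ ($U{\left(N,A \right)} = -6 + \left(21 N + A A\right) = -6 + \left(21 N + A^{2}\right) = -6 + \left(A^{2} + 21 N\right) = -6 + A^{2} + 21 N$)
$U{\left(w{\left(-23,-34 \right)},d{\left(P{\left(4 \right)} \right)} \right)} - 4543596 = \left(-6 + \left(\frac{1}{15}\right)^{2} + 21 \cdot 32\right) - 4543596 = \left(-6 + \frac{1}{225} + 672\right) - 4543596 = \frac{149851}{225} - 4543596 = - \frac{1022159249}{225}$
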